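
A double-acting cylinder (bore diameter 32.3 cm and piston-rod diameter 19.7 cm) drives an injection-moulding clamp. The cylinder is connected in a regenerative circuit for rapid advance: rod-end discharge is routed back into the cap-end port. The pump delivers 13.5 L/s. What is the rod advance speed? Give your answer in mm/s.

v ≈ 443 mm/s

In regeneration the rod-end outflow joins the pump flow into the cap end, so the net volume the pump must supply per unit advance equals the rod cross-section area.
Rod cross-section A_rod = π/4 × (19.7 cm)² = 304.8 cm^2
v = Q_pump / A_rod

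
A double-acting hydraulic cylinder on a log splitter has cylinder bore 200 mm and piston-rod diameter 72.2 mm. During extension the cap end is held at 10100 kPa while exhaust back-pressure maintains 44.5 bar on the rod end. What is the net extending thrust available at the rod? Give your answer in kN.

F ≈ 196 kN

Cap-side area A_cap = π/4 × (200 mm)² = 31420 mm^2
Rod-side annular area A_ann = π/4 × (200² − 72.2²) = 27320 mm^2
Net thrust = P_cap·A_cap − P_rod·A_ann = 317.3 kN − 121.6 kN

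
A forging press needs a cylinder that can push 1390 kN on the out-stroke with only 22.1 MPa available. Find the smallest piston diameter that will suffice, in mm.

Extension force acts on the full piston face: F = P × (π/4)D².
D = √(4F / (πP)) = √(4 × 1390 kN / (π × 22.1 MPa))

D ≈ 283 mm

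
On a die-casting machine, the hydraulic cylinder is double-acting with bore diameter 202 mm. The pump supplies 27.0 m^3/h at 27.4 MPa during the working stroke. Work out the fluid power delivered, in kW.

W ≈ 206 kW

Hydraulic power = P × Q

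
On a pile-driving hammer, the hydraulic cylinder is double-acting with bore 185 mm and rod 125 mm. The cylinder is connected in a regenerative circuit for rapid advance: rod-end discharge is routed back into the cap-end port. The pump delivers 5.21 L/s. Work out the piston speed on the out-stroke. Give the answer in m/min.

v ≈ 25.5 m/min

In regeneration the rod-end outflow joins the pump flow into the cap end, so the net volume the pump must supply per unit advance equals the rod cross-section area.
Rod cross-section A_rod = π/4 × (125 mm)² = 12270 mm^2
v = Q_pump / A_rod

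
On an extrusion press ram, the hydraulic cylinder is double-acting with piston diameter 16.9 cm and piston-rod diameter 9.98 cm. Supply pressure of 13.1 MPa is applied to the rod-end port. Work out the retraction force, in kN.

F ≈ 191 kN

Rod-side annular area A_ann = π/4 × (16.9² − 9.98²) = 146.1 cm^2
On retraction the pressure acts on the annular area (bore minus rod).
F = P × A_ann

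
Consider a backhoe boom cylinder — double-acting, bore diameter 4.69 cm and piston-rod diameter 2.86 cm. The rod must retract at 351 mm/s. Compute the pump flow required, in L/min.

Q ≈ 22.9 L/min

Rod-side annular area A_ann = π/4 × (4.69² − 2.86²) = 10.85 cm^2
Q = A × v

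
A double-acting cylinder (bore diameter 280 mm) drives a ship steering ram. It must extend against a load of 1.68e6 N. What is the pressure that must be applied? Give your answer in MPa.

P ≈ 27.3 MPa

Cap-side area A_cap = π/4 × (280 mm)² = 61580 mm^2
P = F / A = 1.68e6 N / A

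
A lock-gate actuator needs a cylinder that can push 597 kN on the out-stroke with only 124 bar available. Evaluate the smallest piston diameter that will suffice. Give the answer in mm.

D ≈ 248 mm

Extension force acts on the full piston face: F = P × (π/4)D².
D = √(4F / (πP)) = √(4 × 597 kN / (π × 124 bar))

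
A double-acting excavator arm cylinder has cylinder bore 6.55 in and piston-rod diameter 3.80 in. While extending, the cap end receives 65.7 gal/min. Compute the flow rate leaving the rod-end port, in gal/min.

Q_out ≈ 43.6 gal/min

Cap-side area A_cap = π/4 × (6.55 in)² = 33.70 in^2
Rod-side annular area A_ann = π/4 × (6.55² − 3.80²) = 22.35 in^2
Piston speed v = Q_in/A_cap; rod-end outflow Q_out = v × A_ann = Q_in × A_ann/A_cap.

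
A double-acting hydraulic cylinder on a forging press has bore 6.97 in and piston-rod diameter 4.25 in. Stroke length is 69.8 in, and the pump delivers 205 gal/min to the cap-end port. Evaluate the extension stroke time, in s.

t ≈ 3.37 s

Cap-side area A_cap = π/4 × (6.97 in)² = 38.16 in^2
Swept volume V = A × L; t = V / Q = A·L / Q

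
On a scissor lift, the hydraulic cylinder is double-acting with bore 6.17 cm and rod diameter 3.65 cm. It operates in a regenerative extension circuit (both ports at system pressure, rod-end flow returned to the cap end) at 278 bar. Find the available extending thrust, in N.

With equal pressure on both faces, forces on the annular region cancel; the net push is pressure × rod cross-section.
Rod cross-section A_rod = π/4 × (3.65 cm)² = 10.46 cm^2
F = P × A_rod

F ≈ 29100 N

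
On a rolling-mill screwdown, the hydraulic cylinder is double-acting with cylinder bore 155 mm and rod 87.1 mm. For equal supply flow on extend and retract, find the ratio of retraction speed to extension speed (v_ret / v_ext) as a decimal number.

Cap-side area A_cap = π/4 × (155 mm)² = 18870 mm^2
Rod-side annular area A_ann = π/4 × (155² − 87.1²) = 12910 mm^2
For equal Q, v ∝ 1/A, so v_ret/v_ext = A_cap/A_ann.

v_ret/v_ext ≈ 1.46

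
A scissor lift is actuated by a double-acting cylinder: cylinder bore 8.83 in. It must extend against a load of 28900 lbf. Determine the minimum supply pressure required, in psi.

P ≈ 472 psi

Cap-side area A_cap = π/4 × (8.83 in)² = 61.24 in^2
P = F / A = 28900 lbf / A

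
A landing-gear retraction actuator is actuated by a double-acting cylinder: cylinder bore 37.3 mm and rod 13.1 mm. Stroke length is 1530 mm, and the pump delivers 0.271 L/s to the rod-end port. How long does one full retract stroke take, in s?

Rod-side annular area A_ann = π/4 × (37.3² − 13.1²) = 957.9 mm^2
Swept volume V = A × L; t = V / Q = A·L / Q

t ≈ 5.41 s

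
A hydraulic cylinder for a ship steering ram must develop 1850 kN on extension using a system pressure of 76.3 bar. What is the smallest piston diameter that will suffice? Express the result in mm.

Extension force acts on the full piston face: F = P × (π/4)D².
D = √(4F / (πP)) = √(4 × 1850 kN / (π × 76.3 bar))

D ≈ 556 mm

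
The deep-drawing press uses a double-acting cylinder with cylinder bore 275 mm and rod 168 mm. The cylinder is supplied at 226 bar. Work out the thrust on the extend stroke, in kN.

F ≈ 1340 kN

Cap-side area A_cap = π/4 × (275 mm)² = 59400 mm^2
F = P × A_cap = 226 bar × A_cap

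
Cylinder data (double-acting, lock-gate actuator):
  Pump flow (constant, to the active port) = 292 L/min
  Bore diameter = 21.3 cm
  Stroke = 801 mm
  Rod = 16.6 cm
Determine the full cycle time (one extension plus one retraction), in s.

Cap-side area A_cap = π/4 × (21.3 cm)² = 356.3 cm^2
Rod-side annular area A_ann = π/4 × (21.3² − 16.6²) = 139.9 cm^2
t_ext = A_cap·L/Q = 5.865 s
t_ret = A_ann·L/Q = 2.303 s
t_cycle = t_ext + t_ret

t ≈ 8.17 s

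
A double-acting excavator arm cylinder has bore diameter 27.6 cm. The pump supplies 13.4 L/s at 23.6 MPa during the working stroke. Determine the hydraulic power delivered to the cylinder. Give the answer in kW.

W ≈ 316 kW

Hydraulic power = P × Q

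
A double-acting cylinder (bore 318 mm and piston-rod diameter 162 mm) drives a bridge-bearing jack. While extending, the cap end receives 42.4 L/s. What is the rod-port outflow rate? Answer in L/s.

Q_out ≈ 31.4 L/s

Cap-side area A_cap = π/4 × (318 mm)² = 79420 mm^2
Rod-side annular area A_ann = π/4 × (318² − 162²) = 58810 mm^2
Piston speed v = Q_in/A_cap; rod-end outflow Q_out = v × A_ann = Q_in × A_ann/A_cap.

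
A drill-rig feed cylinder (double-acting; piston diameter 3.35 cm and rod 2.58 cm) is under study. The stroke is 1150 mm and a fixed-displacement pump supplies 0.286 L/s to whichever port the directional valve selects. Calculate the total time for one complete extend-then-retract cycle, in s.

Cap-side area A_cap = π/4 × (3.35 cm)² = 8.814 cm^2
Rod-side annular area A_ann = π/4 × (3.35² − 2.58²) = 3.586 cm^2
t_ext = A_cap·L/Q = 3.544 s
t_ret = A_ann·L/Q = 1.442 s
t_cycle = t_ext + t_ret

t ≈ 4.99 s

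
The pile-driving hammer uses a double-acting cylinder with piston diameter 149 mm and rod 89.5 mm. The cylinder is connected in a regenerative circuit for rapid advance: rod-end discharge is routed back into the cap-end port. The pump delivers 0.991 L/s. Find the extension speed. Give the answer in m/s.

In regeneration the rod-end outflow joins the pump flow into the cap end, so the net volume the pump must supply per unit advance equals the rod cross-section area.
Rod cross-section A_rod = π/4 × (89.5 mm)² = 6291 mm^2
v = Q_pump / A_rod

v ≈ 0.158 m/s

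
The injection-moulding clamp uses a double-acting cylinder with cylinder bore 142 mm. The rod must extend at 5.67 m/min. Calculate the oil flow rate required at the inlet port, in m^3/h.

Cap-side area A_cap = π/4 × (142 mm)² = 15840 mm^2
Q = A × v

Q ≈ 5.39 m^3/h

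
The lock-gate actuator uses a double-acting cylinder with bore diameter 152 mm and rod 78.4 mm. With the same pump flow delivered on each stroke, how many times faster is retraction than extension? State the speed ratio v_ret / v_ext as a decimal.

v_ret/v_ext ≈ 1.36

Cap-side area A_cap = π/4 × (152 mm)² = 18150 mm^2
Rod-side annular area A_ann = π/4 × (152² − 78.4²) = 13320 mm^2
For equal Q, v ∝ 1/A, so v_ret/v_ext = A_cap/A_ann.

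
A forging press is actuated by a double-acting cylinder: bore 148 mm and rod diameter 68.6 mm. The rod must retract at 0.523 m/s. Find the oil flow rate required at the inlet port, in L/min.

Q ≈ 424 L/min

Rod-side annular area A_ann = π/4 × (148² − 68.6²) = 13510 mm^2
Q = A × v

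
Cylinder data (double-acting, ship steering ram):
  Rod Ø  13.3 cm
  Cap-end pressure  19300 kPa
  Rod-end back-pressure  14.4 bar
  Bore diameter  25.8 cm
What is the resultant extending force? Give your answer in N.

Cap-side area A_cap = π/4 × (25.8 cm)² = 522.8 cm^2
Rod-side annular area A_ann = π/4 × (25.8² − 13.3²) = 383.9 cm^2
Net thrust = P_cap·A_cap − P_rod·A_ann = 1.009e6 N − 55280 N

F ≈ 9.54e5 N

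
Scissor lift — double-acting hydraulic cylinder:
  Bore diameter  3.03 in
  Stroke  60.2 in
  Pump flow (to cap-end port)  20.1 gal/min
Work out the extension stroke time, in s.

t ≈ 5.61 s

Cap-side area A_cap = π/4 × (3.03 in)² = 7.211 in^2
Swept volume V = A × L; t = V / Q = A·L / Q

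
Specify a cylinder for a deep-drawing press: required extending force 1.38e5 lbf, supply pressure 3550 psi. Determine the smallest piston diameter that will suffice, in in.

Extension force acts on the full piston face: F = P × (π/4)D².
D = √(4F / (πP)) = √(4 × 1.38e5 lbf / (π × 3550 psi))

D ≈ 7.04 in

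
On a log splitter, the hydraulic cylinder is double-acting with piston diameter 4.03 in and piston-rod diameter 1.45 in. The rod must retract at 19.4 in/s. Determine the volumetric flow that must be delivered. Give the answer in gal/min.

Q ≈ 56.0 gal/min

Rod-side annular area A_ann = π/4 × (4.03² − 1.45²) = 11.10 in^2
Q = A × v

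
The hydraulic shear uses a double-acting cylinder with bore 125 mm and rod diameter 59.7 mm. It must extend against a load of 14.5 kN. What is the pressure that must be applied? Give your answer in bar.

Cap-side area A_cap = π/4 × (125 mm)² = 12270 mm^2
P = F / A = 14.5 kN / A

P ≈ 11.8 bar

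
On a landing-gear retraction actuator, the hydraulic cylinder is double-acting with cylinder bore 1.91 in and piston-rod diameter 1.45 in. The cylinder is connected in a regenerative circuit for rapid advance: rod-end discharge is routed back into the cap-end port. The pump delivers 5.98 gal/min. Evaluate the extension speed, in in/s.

In regeneration the rod-end outflow joins the pump flow into the cap end, so the net volume the pump must supply per unit advance equals the rod cross-section area.
Rod cross-section A_rod = π/4 × (1.45 in)² = 1.651 in^2
v = Q_pump / A_rod

v ≈ 13.9 in/s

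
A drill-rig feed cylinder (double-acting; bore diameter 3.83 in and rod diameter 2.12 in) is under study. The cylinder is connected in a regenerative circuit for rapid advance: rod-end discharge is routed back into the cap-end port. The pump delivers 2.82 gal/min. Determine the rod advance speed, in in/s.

In regeneration the rod-end outflow joins the pump flow into the cap end, so the net volume the pump must supply per unit advance equals the rod cross-section area.
Rod cross-section A_rod = π/4 × (2.12 in)² = 3.530 in^2
v = Q_pump / A_rod

v ≈ 3.08 in/s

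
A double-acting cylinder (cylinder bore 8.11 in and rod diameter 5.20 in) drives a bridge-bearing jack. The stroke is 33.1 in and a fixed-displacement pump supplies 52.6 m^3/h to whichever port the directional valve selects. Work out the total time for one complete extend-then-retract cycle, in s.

t ≈ 3.05 s

Cap-side area A_cap = π/4 × (8.11 in)² = 51.66 in^2
Rod-side annular area A_ann = π/4 × (8.11² − 5.20²) = 30.42 in^2
t_ext = A_cap·L/Q = 1.918 s
t_ret = A_ann·L/Q = 1.129 s
t_cycle = t_ext + t_ret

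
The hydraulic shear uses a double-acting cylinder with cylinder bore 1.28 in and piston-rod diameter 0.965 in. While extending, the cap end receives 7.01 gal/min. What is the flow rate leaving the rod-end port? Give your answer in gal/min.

Cap-side area A_cap = π/4 × (1.28 in)² = 1.287 in^2
Rod-side annular area A_ann = π/4 × (1.28² − 0.965²) = 0.5554 in^2
Piston speed v = Q_in/A_cap; rod-end outflow Q_out = v × A_ann = Q_in × A_ann/A_cap.

Q_out ≈ 3.03 gal/min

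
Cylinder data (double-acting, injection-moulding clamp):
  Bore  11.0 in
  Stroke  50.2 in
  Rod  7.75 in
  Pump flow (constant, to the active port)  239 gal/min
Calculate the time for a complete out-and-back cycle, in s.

t ≈ 7.80 s

Cap-side area A_cap = π/4 × (11.0 in)² = 95.03 in^2
Rod-side annular area A_ann = π/4 × (11.0² − 7.75²) = 47.86 in^2
t_ext = A_cap·L/Q = 5.185 s
t_ret = A_ann·L/Q = 2.611 s
t_cycle = t_ext + t_ret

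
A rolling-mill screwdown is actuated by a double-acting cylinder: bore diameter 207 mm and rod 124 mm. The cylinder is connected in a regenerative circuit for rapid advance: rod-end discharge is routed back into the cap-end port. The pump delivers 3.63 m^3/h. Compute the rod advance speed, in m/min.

In regeneration the rod-end outflow joins the pump flow into the cap end, so the net volume the pump must supply per unit advance equals the rod cross-section area.
Rod cross-section A_rod = π/4 × (124 mm)² = 12080 mm^2
v = Q_pump / A_rod

v ≈ 5.01 m/min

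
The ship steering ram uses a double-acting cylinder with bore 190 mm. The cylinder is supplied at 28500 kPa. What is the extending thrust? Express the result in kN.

F ≈ 808 kN

Cap-side area A_cap = π/4 × (190 mm)² = 28350 mm^2
F = P × A_cap = 28500 kPa × A_cap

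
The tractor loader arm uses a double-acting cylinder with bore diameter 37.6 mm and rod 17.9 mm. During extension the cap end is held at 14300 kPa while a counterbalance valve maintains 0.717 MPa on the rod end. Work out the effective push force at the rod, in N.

Cap-side area A_cap = π/4 × (37.6 mm)² = 1110 mm^2
Rod-side annular area A_ann = π/4 × (37.6² − 17.9²) = 858.7 mm^2
Net thrust = P_cap·A_cap − P_rod·A_ann = 15880 N − 615.7 N

F ≈ 15300 N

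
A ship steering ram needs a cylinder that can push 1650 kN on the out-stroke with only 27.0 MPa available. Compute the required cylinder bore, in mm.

D ≈ 279 mm

Extension force acts on the full piston face: F = P × (π/4)D².
D = √(4F / (πP)) = √(4 × 1650 kN / (π × 27.0 MPa))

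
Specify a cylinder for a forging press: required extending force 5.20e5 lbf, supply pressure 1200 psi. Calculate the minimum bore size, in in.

Extension force acts on the full piston face: F = P × (π/4)D².
D = √(4F / (πP)) = √(4 × 5.20e5 lbf / (π × 1200 psi))

D ≈ 23.5 in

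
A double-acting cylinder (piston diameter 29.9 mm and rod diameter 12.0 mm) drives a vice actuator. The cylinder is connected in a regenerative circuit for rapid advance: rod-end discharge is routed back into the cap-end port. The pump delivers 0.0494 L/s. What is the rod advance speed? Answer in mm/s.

In regeneration the rod-end outflow joins the pump flow into the cap end, so the net volume the pump must supply per unit advance equals the rod cross-section area.
Rod cross-section A_rod = π/4 × (12.0 mm)² = 113.1 mm^2
v = Q_pump / A_rod

v ≈ 437 mm/s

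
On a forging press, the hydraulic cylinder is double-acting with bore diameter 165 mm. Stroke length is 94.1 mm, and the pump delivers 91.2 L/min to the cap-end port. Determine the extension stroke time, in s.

Cap-side area A_cap = π/4 × (165 mm)² = 21380 mm^2
Swept volume V = A × L; t = V / Q = A·L / Q

t ≈ 1.32 s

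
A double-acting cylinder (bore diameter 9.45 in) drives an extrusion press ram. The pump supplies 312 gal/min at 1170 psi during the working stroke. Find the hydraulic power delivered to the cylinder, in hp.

W ≈ 213 hp

Hydraulic power = P × Q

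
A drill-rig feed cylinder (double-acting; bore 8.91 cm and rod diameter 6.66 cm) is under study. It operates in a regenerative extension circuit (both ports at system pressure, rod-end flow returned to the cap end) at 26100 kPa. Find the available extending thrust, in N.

With equal pressure on both faces, forces on the annular region cancel; the net push is pressure × rod cross-section.
Rod cross-section A_rod = π/4 × (6.66 cm)² = 34.84 cm^2
F = P × A_rod

F ≈ 90900 N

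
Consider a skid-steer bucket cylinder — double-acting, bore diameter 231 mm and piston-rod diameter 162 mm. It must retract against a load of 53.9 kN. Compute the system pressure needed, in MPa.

P ≈ 2.53 MPa

Rod-side annular area A_ann = π/4 × (231² − 162²) = 21300 mm^2
Retraction: pressure acts on the annular area.
P = F / A = 53.9 kN / A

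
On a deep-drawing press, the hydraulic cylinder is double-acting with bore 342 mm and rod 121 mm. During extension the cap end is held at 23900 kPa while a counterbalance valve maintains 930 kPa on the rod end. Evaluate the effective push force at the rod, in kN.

F ≈ 2120 kN

Cap-side area A_cap = π/4 × (342 mm)² = 91860 mm^2
Rod-side annular area A_ann = π/4 × (342² − 121²) = 80360 mm^2
Net thrust = P_cap·A_cap − P_rod·A_ann = 2196 kN − 74.74 kN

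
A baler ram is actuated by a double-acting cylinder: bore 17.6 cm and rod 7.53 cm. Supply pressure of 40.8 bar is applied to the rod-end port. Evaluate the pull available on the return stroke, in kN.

Rod-side annular area A_ann = π/4 × (17.6² − 7.53²) = 198.8 cm^2
On retraction the pressure acts on the annular area (bore minus rod).
F = P × A_ann

F ≈ 81.1 kN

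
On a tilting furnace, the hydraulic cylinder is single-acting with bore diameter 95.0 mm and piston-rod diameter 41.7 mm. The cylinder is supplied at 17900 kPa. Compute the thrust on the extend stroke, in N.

Cap-side area A_cap = π/4 × (95.0 mm)² = 7088 mm^2
F = P × A_cap = 17900 kPa × A_cap

F ≈ 1.27e5 N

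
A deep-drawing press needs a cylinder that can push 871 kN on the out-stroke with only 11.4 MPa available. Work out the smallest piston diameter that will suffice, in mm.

D ≈ 312 mm

Extension force acts on the full piston face: F = P × (π/4)D².
D = √(4F / (πP)) = √(4 × 871 kN / (π × 11.4 MPa))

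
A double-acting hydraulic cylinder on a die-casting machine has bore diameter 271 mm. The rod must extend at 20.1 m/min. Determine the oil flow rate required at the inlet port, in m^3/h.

Cap-side area A_cap = π/4 × (271 mm)² = 57680 mm^2
Q = A × v

Q ≈ 69.6 m^3/h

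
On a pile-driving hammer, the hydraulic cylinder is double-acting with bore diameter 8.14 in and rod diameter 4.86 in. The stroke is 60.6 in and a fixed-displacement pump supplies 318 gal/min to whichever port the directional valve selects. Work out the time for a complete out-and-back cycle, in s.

t ≈ 4.23 s

Cap-side area A_cap = π/4 × (8.14 in)² = 52.04 in^2
Rod-side annular area A_ann = π/4 × (8.14² − 4.86²) = 33.49 in^2
t_ext = A_cap·L/Q = 2.576 s
t_ret = A_ann·L/Q = 1.658 s
t_cycle = t_ext + t_ret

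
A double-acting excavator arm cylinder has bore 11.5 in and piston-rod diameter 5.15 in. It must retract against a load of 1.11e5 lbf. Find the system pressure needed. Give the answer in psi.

P ≈ 1340 psi

Rod-side annular area A_ann = π/4 × (11.5² − 5.15²) = 83.04 in^2
Retraction: pressure acts on the annular area.
P = F / A = 1.11e5 lbf / A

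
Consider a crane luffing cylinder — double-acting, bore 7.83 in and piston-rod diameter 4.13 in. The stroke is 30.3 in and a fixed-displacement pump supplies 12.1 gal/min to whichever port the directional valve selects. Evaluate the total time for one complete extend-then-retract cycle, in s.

t ≈ 53.9 s

Cap-side area A_cap = π/4 × (7.83 in)² = 48.15 in^2
Rod-side annular area A_ann = π/4 × (7.83² − 4.13²) = 34.76 in^2
t_ext = A_cap·L/Q = 31.32 s
t_ret = A_ann·L/Q = 22.61 s
t_cycle = t_ext + t_ret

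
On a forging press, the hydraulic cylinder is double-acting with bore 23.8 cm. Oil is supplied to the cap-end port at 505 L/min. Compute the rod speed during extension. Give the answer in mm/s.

v ≈ 189 mm/s

Cap-side area A_cap = π/4 × (23.8 cm)² = 444.9 cm^2
v = Q / A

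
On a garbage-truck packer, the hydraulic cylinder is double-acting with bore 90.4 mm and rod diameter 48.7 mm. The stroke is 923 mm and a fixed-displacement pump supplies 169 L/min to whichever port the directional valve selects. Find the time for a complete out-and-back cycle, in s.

t ≈ 3.60 s

Cap-side area A_cap = π/4 × (90.4 mm)² = 6418 mm^2
Rod-side annular area A_ann = π/4 × (90.4² − 48.7²) = 4556 mm^2
t_ext = A_cap·L/Q = 2.103 s
t_ret = A_ann·L/Q = 1.493 s
t_cycle = t_ext + t_ret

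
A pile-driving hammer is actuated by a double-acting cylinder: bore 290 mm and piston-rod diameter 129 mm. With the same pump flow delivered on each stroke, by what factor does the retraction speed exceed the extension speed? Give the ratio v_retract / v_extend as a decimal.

Cap-side area A_cap = π/4 × (290 mm)² = 66050 mm^2
Rod-side annular area A_ann = π/4 × (290² − 129²) = 52980 mm^2
For equal Q, v ∝ 1/A, so v_ret/v_ext = A_cap/A_ann.

v_ret/v_ext ≈ 1.25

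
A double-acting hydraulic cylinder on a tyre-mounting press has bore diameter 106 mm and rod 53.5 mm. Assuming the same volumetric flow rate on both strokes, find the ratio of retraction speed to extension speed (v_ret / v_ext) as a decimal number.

v_ret/v_ext ≈ 1.34

Cap-side area A_cap = π/4 × (106 mm)² = 8825 mm^2
Rod-side annular area A_ann = π/4 × (106² − 53.5²) = 6577 mm^2
For equal Q, v ∝ 1/A, so v_ret/v_ext = A_cap/A_ann.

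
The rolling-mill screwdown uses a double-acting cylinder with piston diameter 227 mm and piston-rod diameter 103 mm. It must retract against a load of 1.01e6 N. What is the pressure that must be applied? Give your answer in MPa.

Rod-side annular area A_ann = π/4 × (227² − 103²) = 32140 mm^2
Retraction: pressure acts on the annular area.
P = F / A = 1.01e6 N / A

P ≈ 31.4 MPa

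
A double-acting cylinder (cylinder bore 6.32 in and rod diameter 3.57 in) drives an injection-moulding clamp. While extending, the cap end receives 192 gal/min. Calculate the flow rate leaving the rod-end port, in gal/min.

Cap-side area A_cap = π/4 × (6.32 in)² = 31.37 in^2
Rod-side annular area A_ann = π/4 × (6.32² − 3.57²) = 21.36 in^2
Piston speed v = Q_in/A_cap; rod-end outflow Q_out = v × A_ann = Q_in × A_ann/A_cap.

Q_out ≈ 131 gal/min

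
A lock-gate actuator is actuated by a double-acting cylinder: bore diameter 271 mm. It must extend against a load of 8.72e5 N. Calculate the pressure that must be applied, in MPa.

P ≈ 15.1 MPa

Cap-side area A_cap = π/4 × (271 mm)² = 57680 mm^2
P = F / A = 8.72e5 N / A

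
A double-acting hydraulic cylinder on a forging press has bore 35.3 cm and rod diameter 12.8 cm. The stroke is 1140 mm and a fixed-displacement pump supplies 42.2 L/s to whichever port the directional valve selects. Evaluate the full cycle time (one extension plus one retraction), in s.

t ≈ 4.94 s

Cap-side area A_cap = π/4 × (35.3 cm)² = 978.7 cm^2
Rod-side annular area A_ann = π/4 × (35.3² − 12.8²) = 850.0 cm^2
t_ext = A_cap·L/Q = 2.644 s
t_ret = A_ann·L/Q = 2.296 s
t_cycle = t_ext + t_ret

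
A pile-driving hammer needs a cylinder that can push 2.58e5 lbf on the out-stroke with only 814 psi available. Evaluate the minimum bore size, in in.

D ≈ 20.1 in

Extension force acts on the full piston face: F = P × (π/4)D².
D = √(4F / (πP)) = √(4 × 2.58e5 lbf / (π × 814 psi))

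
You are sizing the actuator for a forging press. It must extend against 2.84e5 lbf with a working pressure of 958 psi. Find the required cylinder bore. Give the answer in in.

Extension force acts on the full piston face: F = P × (π/4)D².
D = √(4F / (πP)) = √(4 × 2.84e5 lbf / (π × 958 psi))

D ≈ 19.4 in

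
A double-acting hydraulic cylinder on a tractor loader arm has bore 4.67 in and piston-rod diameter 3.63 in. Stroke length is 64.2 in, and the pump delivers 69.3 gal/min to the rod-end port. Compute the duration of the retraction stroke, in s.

Rod-side annular area A_ann = π/4 × (4.67² − 3.63²) = 6.780 in^2
Swept volume V = A × L; t = V / Q = A·L / Q

t ≈ 1.63 s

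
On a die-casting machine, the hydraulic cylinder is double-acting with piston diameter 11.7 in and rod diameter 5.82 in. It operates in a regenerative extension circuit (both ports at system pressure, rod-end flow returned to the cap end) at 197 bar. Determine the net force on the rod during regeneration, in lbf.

With equal pressure on both faces, forces on the annular region cancel; the net push is pressure × rod cross-section.
Rod cross-section A_rod = π/4 × (5.82 in)² = 26.60 in^2
F = P × A_rod

F ≈ 76000 lbf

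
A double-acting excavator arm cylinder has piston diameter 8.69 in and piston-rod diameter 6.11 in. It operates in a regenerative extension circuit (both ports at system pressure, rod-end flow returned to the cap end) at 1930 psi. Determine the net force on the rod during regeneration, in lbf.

With equal pressure on both faces, forces on the annular region cancel; the net push is pressure × rod cross-section.
Rod cross-section A_rod = π/4 × (6.11 in)² = 29.32 in^2
F = P × A_rod

F ≈ 56600 lbf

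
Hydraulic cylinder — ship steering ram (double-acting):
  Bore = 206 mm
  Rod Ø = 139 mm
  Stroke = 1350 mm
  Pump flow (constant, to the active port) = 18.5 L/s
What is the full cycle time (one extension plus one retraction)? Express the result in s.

t ≈ 3.76 s

Cap-side area A_cap = π/4 × (206 mm)² = 33330 mm^2
Rod-side annular area A_ann = π/4 × (206² − 139²) = 18150 mm^2
t_ext = A_cap·L/Q = 2.432 s
t_ret = A_ann·L/Q = 1.325 s
t_cycle = t_ext + t_ret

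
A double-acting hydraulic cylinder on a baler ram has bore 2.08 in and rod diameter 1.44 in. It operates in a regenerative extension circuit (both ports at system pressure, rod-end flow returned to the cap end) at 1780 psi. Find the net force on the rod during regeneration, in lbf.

F ≈ 2900 lbf

With equal pressure on both faces, forces on the annular region cancel; the net push is pressure × rod cross-section.
Rod cross-section A_rod = π/4 × (1.44 in)² = 1.629 in^2
F = P × A_rod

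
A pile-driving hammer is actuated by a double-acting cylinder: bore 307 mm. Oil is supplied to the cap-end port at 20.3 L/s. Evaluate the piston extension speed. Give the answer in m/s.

v ≈ 0.274 m/s

Cap-side area A_cap = π/4 × (307 mm)² = 74020 mm^2
v = Q / A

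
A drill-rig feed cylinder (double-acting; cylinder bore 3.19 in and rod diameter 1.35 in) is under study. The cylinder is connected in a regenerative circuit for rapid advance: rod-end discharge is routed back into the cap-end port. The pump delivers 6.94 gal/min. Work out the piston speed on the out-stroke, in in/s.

v ≈ 18.7 in/s

In regeneration the rod-end outflow joins the pump flow into the cap end, so the net volume the pump must supply per unit advance equals the rod cross-section area.
Rod cross-section A_rod = π/4 × (1.35 in)² = 1.431 in^2
v = Q_pump / A_rod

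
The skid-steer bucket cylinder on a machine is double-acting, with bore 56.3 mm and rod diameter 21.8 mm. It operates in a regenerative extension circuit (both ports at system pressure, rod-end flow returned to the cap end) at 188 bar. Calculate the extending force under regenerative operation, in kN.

With equal pressure on both faces, forces on the annular region cancel; the net push is pressure × rod cross-section.
Rod cross-section A_rod = π/4 × (21.8 mm)² = 373.3 mm^2
F = P × A_rod

F ≈ 7.02 kN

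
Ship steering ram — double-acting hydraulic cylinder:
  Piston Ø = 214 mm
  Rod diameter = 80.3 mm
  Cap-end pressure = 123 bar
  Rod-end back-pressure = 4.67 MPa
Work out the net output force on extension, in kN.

F ≈ 298 kN

Cap-side area A_cap = π/4 × (214 mm)² = 35970 mm^2
Rod-side annular area A_ann = π/4 × (214² − 80.3²) = 30900 mm^2
Net thrust = P_cap·A_cap − P_rod·A_ann = 442.4 kN − 144.3 kN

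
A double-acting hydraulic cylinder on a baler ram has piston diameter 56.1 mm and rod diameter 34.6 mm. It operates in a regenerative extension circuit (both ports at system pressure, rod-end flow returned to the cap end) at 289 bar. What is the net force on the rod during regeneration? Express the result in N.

With equal pressure on both faces, forces on the annular region cancel; the net push is pressure × rod cross-section.
Rod cross-section A_rod = π/4 × (34.6 mm)² = 940.2 mm^2
F = P × A_rod

F ≈ 27200 N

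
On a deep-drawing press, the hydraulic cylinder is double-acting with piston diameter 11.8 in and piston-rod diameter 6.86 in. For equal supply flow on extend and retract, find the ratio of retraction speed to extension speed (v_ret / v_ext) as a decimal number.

v_ret/v_ext ≈ 1.51

Cap-side area A_cap = π/4 × (11.8 in)² = 109.4 in^2
Rod-side annular area A_ann = π/4 × (11.8² − 6.86²) = 72.40 in^2
For equal Q, v ∝ 1/A, so v_ret/v_ext = A_cap/A_ann.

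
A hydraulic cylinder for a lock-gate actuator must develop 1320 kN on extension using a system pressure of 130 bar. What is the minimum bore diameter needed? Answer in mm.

D ≈ 360 mm

Extension force acts on the full piston face: F = P × (π/4)D².
D = √(4F / (πP)) = √(4 × 1320 kN / (π × 130 bar))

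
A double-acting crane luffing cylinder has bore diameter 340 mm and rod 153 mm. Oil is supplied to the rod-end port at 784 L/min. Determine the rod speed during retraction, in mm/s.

v ≈ 180 mm/s

Rod-side annular area A_ann = π/4 × (340² − 153²) = 72410 mm^2
Flow into the rod-end port fills the annular volume.
v = Q / A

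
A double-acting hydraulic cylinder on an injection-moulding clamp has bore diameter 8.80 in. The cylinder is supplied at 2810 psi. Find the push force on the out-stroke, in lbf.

F ≈ 1.71e5 lbf

Cap-side area A_cap = π/4 × (8.80 in)² = 60.82 in^2
F = P × A_cap = 2810 psi × A_cap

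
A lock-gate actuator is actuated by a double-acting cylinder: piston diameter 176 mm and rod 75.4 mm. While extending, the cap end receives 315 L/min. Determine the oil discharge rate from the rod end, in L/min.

Q_out ≈ 257 L/min

Cap-side area A_cap = π/4 × (176 mm)² = 24330 mm^2
Rod-side annular area A_ann = π/4 × (176² − 75.4²) = 19860 mm^2
Piston speed v = Q_in/A_cap; rod-end outflow Q_out = v × A_ann = Q_in × A_ann/A_cap.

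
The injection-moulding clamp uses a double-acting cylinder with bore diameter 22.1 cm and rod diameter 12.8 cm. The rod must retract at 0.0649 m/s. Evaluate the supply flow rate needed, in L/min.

Rod-side annular area A_ann = π/4 × (22.1² − 12.8²) = 254.9 cm^2
Q = A × v

Q ≈ 99.3 L/min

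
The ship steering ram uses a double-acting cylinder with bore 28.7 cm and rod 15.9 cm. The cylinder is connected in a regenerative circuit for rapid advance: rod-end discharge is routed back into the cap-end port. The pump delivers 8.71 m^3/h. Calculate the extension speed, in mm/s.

v ≈ 122 mm/s

In regeneration the rod-end outflow joins the pump flow into the cap end, so the net volume the pump must supply per unit advance equals the rod cross-section area.
Rod cross-section A_rod = π/4 × (15.9 cm)² = 198.6 cm^2
v = Q_pump / A_rod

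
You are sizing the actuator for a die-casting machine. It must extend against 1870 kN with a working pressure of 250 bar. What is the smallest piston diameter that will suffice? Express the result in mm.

D ≈ 309 mm

Extension force acts on the full piston face: F = P × (π/4)D².
D = √(4F / (πP)) = √(4 × 1870 kN / (π × 250 bar))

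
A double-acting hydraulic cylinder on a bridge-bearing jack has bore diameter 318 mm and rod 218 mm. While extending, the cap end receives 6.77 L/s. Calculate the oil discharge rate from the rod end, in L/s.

Q_out ≈ 3.59 L/s

Cap-side area A_cap = π/4 × (318 mm)² = 79420 mm^2
Rod-side annular area A_ann = π/4 × (318² − 218²) = 42100 mm^2
Piston speed v = Q_in/A_cap; rod-end outflow Q_out = v × A_ann = Q_in × A_ann/A_cap.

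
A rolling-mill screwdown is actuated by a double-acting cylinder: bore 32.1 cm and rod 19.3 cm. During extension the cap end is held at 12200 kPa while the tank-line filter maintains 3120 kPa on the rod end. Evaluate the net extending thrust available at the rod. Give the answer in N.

F ≈ 8.26e5 N

Cap-side area A_cap = π/4 × (32.1 cm)² = 809.3 cm^2
Rod-side annular area A_ann = π/4 × (32.1² − 19.3²) = 516.7 cm^2
Net thrust = P_cap·A_cap − P_rod·A_ann = 9.873e5 N − 1.612e5 N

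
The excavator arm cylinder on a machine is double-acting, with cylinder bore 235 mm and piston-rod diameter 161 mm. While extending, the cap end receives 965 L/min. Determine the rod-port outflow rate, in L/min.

Cap-side area A_cap = π/4 × (235 mm)² = 43370 mm^2
Rod-side annular area A_ann = π/4 × (235² − 161²) = 23020 mm^2
Piston speed v = Q_in/A_cap; rod-end outflow Q_out = v × A_ann = Q_in × A_ann/A_cap.

Q_out ≈ 512 L/min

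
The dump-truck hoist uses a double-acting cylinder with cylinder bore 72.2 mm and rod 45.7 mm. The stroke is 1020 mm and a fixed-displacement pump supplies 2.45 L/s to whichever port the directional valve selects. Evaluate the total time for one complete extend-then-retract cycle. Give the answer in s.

t ≈ 2.73 s

Cap-side area A_cap = π/4 × (72.2 mm)² = 4094 mm^2
Rod-side annular area A_ann = π/4 × (72.2² − 45.7²) = 2454 mm^2
t_ext = A_cap·L/Q = 1.705 s
t_ret = A_ann·L/Q = 1.022 s
t_cycle = t_ext + t_ret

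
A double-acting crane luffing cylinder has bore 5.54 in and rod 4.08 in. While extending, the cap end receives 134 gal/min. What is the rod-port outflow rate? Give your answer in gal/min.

Q_out ≈ 61.3 gal/min

Cap-side area A_cap = π/4 × (5.54 in)² = 24.11 in^2
Rod-side annular area A_ann = π/4 × (5.54² − 4.08²) = 11.03 in^2
Piston speed v = Q_in/A_cap; rod-end outflow Q_out = v × A_ann = Q_in × A_ann/A_cap.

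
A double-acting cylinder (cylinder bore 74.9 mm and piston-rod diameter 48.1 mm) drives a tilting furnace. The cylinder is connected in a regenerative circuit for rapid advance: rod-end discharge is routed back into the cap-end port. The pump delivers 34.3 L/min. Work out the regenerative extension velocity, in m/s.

In regeneration the rod-end outflow joins the pump flow into the cap end, so the net volume the pump must supply per unit advance equals the rod cross-section area.
Rod cross-section A_rod = π/4 × (48.1 mm)² = 1817 mm^2
v = Q_pump / A_rod

v ≈ 0.315 m/s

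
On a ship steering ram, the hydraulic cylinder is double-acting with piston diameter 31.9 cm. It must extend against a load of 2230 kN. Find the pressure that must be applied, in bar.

Cap-side area A_cap = π/4 × (31.9 cm)² = 799.2 cm^2
P = F / A = 2230 kN / A

P ≈ 279 bar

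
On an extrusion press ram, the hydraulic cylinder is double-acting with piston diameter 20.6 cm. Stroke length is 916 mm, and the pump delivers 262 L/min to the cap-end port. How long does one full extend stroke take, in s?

Cap-side area A_cap = π/4 × (20.6 cm)² = 333.3 cm^2
Swept volume V = A × L; t = V / Q = A·L / Q

t ≈ 6.99 s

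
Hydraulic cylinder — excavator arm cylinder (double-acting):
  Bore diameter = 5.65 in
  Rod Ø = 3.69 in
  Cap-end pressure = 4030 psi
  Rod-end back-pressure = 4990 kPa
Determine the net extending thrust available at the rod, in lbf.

F ≈ 90600 lbf

Cap-side area A_cap = π/4 × (5.65 in)² = 25.07 in^2
Rod-side annular area A_ann = π/4 × (5.65² − 3.69²) = 14.38 in^2
Net thrust = P_cap·A_cap − P_rod·A_ann = 1.010e5 lbf − 10410 lbf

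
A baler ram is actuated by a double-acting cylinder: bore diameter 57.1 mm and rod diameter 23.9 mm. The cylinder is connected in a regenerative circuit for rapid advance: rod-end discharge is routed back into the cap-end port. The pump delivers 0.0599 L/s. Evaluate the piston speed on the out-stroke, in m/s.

v ≈ 0.134 m/s

In regeneration the rod-end outflow joins the pump flow into the cap end, so the net volume the pump must supply per unit advance equals the rod cross-section area.
Rod cross-section A_rod = π/4 × (23.9 mm)² = 448.6 mm^2
v = Q_pump / A_rod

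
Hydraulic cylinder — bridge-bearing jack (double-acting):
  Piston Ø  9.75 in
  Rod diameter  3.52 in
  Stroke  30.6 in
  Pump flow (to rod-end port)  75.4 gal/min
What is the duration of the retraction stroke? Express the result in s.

t ≈ 6.84 s

Rod-side annular area A_ann = π/4 × (9.75² − 3.52²) = 64.93 in^2
Swept volume V = A × L; t = V / Q = A·L / Q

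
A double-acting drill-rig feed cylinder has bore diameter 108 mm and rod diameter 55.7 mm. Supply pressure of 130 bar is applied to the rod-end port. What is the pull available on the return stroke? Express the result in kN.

F ≈ 87.4 kN

Rod-side annular area A_ann = π/4 × (108² − 55.7²) = 6724 mm^2
On retraction the pressure acts on the annular area (bore minus rod).
F = P × A_ann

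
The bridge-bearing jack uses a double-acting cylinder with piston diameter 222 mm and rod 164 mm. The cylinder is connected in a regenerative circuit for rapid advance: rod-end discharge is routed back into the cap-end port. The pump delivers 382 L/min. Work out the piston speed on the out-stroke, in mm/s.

In regeneration the rod-end outflow joins the pump flow into the cap end, so the net volume the pump must supply per unit advance equals the rod cross-section area.
Rod cross-section A_rod = π/4 × (164 mm)² = 21120 mm^2
v = Q_pump / A_rod

v ≈ 301 mm/s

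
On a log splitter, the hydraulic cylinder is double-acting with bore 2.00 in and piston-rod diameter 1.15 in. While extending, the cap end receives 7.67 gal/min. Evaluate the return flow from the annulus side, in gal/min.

Cap-side area A_cap = π/4 × (2.00 in)² = 3.142 in^2
Rod-side annular area A_ann = π/4 × (2.00² − 1.15²) = 2.103 in^2
Piston speed v = Q_in/A_cap; rod-end outflow Q_out = v × A_ann = Q_in × A_ann/A_cap.

Q_out ≈ 5.13 gal/min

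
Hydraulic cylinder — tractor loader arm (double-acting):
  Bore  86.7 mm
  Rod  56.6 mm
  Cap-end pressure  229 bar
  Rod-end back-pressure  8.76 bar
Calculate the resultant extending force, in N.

F ≈ 1.32e5 N

Cap-side area A_cap = π/4 × (86.7 mm)² = 5904 mm^2
Rod-side annular area A_ann = π/4 × (86.7² − 56.6²) = 3388 mm^2
Net thrust = P_cap·A_cap − P_rod·A_ann = 1.352e5 N − 2968 N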